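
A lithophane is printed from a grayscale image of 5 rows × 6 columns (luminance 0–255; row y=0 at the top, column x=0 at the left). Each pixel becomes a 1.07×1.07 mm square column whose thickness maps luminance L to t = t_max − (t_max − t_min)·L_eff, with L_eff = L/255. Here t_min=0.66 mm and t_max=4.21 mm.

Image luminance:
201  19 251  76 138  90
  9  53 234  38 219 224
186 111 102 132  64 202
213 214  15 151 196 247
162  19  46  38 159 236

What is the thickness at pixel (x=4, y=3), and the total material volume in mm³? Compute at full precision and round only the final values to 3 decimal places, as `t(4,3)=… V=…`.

span = t_max - t_min = 4.21 - 0.66 = 3.550
L(4,3) = 196, L_eff = 196/255 = 0.768627
t(4,3) = 4.21 - 3.550·0.768627 = 1.481
Σt over all 5·6 pixels = 71387/1020 ≈ 69.9872549
V = pitch²·Σt = 1.07²·71387/1020 = 80.128

t(4,3)=1.481 V=80.128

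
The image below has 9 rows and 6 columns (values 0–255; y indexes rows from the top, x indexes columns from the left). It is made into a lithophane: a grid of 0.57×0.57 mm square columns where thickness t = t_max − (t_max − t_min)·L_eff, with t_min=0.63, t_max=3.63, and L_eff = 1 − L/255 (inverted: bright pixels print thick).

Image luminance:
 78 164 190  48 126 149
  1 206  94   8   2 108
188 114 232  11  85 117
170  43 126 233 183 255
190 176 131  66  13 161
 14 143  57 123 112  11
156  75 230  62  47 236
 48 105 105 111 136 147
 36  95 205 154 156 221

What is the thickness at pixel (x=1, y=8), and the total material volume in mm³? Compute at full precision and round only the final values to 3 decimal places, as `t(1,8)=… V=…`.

t(1,8)=1.748 V=35.719

span = t_max - t_min = 3.63 - 0.63 = 3.000
L(1,8) = 95, L_eff = 1 - 95/255 = 0.627451 (inverted)
t(1,8) = 3.63 - 3.000·0.627451 = 1.748
Σt over all 9·6 pixels = 93447/850 ≈ 109.9376471
V = pitch²·Σt = 0.57²·93447/850 = 35.719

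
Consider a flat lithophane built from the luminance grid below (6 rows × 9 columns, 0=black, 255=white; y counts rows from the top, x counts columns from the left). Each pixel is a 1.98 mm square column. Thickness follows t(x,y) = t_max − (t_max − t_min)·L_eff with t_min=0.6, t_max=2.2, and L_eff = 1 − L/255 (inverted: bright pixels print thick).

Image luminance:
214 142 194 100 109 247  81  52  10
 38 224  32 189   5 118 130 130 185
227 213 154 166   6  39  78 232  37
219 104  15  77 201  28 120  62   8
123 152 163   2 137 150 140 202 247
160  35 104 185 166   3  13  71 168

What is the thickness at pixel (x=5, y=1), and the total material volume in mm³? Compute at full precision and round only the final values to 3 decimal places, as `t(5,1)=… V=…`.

t(5,1)=1.340 V=284.624

span = t_max - t_min = 2.2 - 0.6 = 1.600
L(5,1) = 118, L_eff = 1 - 118/255 = 0.537255 (inverted)
t(5,1) = 2.2 - 1.600·0.537255 = 1.340
Σt over all 6·9 pixels = 92566/1275 ≈ 72.6007843
V = pitch²·Σt = 1.98²·92566/1275 = 284.624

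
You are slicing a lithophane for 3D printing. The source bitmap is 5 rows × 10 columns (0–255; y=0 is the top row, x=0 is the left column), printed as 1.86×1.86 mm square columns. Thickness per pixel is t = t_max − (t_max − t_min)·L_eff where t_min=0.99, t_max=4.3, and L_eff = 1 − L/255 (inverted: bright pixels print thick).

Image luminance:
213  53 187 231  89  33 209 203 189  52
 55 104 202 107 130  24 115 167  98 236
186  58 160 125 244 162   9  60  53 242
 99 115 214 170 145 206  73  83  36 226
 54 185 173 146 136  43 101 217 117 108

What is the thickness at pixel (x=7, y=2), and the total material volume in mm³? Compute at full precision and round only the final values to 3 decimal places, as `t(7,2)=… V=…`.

span = t_max - t_min = 4.3 - 0.99 = 3.310
L(7,2) = 60, L_eff = 1 - 60/255 = 0.764706 (inverted)
t(7,2) = 4.3 - 3.310·0.764706 = 1.769
Σt over all 5·10 pixels = 3461083/25500 ≈ 135.7287451
V = pitch²·Σt = 1.86²·3461083/25500 = 469.567

t(7,2)=1.769 V=469.567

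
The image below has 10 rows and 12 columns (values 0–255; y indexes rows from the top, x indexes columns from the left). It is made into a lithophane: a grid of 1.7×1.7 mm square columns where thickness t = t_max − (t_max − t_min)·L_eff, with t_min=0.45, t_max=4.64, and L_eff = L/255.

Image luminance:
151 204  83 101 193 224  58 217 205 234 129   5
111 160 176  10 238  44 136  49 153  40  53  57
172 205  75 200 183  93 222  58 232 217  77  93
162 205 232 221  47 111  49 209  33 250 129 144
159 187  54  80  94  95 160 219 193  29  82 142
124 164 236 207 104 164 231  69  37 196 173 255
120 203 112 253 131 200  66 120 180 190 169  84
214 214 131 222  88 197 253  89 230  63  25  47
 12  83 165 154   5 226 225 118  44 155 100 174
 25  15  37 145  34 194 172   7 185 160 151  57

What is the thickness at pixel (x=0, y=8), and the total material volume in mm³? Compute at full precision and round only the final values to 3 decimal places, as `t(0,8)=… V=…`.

t(0,8)=4.443 V=832.840

span = t_max - t_min = 4.64 - 0.45 = 4.190
L(0,8) = 12, L_eff = 12/255 = 0.047059
t(0,8) = 4.64 - 4.190·0.047059 = 4.443
Σt over all 10·12 pixels = 1837147/6375 ≈ 288.1799216
V = pitch²·Σt = 1.7²·1837147/6375 = 832.840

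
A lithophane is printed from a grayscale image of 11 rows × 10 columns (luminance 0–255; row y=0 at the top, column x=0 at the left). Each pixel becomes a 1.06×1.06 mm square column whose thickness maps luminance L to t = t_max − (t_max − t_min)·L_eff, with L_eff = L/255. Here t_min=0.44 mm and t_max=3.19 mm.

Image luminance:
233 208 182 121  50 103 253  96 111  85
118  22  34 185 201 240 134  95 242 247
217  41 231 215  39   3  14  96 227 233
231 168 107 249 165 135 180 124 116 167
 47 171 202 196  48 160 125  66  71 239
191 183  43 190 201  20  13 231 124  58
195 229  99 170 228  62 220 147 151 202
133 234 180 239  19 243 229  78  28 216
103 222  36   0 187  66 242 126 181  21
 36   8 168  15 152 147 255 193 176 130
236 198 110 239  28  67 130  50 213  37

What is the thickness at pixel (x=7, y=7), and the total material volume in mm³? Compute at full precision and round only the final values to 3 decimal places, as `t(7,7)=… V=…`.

span = t_max - t_min = 3.19 - 0.44 = 2.750
L(7,7) = 78, L_eff = 78/255 = 0.305882
t(7,7) = 3.19 - 2.750·0.305882 = 2.349
Σt over all 11·10 pixels = 186637/1020 ≈ 182.9774510
V = pitch²·Σt = 1.06²·186637/1020 = 205.593

t(7,7)=2.349 V=205.593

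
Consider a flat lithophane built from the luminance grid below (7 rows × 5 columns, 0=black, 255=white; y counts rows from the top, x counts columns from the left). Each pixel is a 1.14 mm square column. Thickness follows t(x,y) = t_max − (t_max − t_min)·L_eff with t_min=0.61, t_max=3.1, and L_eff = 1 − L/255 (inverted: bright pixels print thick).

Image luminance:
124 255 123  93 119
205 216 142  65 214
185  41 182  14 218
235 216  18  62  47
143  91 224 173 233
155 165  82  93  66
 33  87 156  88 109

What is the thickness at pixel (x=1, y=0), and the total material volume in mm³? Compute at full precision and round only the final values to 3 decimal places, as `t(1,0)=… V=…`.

t(1,0)=3.100 V=87.035

span = t_max - t_min = 3.1 - 0.61 = 2.490
L(1,0) = 255, L_eff = 1 - 255/255 = 0.000000 (inverted)
t(1,0) = 3.1 - 2.490·0.000000 = 3.100
Σt over all 7·5 pixels = 569251/8500 ≈ 66.9707059
V = pitch²·Σt = 1.14²·569251/8500 = 87.035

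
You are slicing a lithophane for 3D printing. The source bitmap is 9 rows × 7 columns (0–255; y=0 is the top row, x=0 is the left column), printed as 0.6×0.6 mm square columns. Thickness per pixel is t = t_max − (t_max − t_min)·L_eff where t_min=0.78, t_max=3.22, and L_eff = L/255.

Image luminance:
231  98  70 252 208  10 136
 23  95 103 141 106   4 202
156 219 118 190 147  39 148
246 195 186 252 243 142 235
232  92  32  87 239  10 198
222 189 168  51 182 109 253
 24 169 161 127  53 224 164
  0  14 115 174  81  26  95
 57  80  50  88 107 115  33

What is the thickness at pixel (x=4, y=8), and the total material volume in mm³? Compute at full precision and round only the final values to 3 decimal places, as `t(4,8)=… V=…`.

t(4,8)=2.196 V=44.728

span = t_max - t_min = 3.22 - 0.78 = 2.440
L(4,8) = 107, L_eff = 107/255 = 0.419608
t(4,8) = 3.22 - 2.440·0.419608 = 2.196
Σt over all 9·7 pixels = 1584113/12750 ≈ 124.2441569
V = pitch²·Σt = 0.6²·1584113/12750 = 44.728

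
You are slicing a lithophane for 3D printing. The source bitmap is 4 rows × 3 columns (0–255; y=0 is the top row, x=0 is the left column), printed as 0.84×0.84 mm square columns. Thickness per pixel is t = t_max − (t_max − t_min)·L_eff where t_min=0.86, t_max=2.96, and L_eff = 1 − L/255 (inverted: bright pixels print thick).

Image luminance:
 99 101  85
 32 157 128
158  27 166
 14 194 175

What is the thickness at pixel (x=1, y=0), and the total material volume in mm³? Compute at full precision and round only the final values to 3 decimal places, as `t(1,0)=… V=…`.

t(1,0)=1.692 V=15.045

span = t_max - t_min = 2.96 - 0.86 = 2.100
L(1,0) = 101, L_eff = 1 - 101/255 = 0.603922 (inverted)
t(1,0) = 2.96 - 2.100·0.603922 = 1.692
Σt over all 4·3 pixels = 9062/425 ≈ 21.3223529
V = pitch²·Σt = 0.84²·9062/425 = 15.045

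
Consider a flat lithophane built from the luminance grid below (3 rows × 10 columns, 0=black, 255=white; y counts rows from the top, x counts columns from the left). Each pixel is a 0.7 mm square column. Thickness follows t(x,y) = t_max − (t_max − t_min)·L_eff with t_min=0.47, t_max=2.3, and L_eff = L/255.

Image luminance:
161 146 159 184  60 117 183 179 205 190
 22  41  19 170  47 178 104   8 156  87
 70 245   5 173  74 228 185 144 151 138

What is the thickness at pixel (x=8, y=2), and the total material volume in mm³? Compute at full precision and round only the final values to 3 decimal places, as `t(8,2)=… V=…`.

span = t_max - t_min = 2.3 - 0.47 = 1.830
L(8,2) = 151, L_eff = 151/255 = 0.592157
t(8,2) = 2.3 - 1.830·0.592157 = 1.216
Σt over all 3·10 pixels = 352931/8500 ≈ 41.5212941
V = pitch²·Σt = 0.7²·352931/8500 = 20.345

t(8,2)=1.216 V=20.345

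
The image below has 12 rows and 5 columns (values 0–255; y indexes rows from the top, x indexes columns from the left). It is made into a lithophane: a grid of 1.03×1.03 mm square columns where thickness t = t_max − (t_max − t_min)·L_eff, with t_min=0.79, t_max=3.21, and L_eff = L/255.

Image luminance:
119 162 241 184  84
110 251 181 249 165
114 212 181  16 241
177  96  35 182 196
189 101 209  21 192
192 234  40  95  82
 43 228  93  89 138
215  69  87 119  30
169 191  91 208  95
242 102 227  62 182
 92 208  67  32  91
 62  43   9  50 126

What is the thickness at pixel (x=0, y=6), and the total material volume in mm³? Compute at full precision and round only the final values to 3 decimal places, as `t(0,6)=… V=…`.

t(0,6)=2.802 V=123.673

span = t_max - t_min = 3.21 - 0.79 = 2.420
L(0,6) = 43, L_eff = 43/255 = 0.168627
t(0,6) = 3.21 - 2.420·0.168627 = 2.802
Σt over all 12·5 pixels = 1486319/12750 ≈ 116.5740392
V = pitch²·Σt = 1.03²·1486319/12750 = 123.673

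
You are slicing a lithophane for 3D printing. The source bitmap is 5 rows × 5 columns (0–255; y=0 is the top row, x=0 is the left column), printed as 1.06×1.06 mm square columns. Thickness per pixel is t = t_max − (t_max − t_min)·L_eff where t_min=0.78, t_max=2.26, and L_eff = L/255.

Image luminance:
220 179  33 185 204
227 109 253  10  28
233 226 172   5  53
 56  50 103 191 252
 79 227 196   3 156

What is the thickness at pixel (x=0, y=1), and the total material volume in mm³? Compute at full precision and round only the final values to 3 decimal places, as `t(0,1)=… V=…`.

t(0,1)=0.943 V=40.985

span = t_max - t_min = 2.26 - 0.78 = 1.480
L(0,1) = 227, L_eff = 227/255 = 0.890196
t(0,1) = 2.26 - 1.480·0.890196 = 0.943
Σt over all 5·5 pixels = 6201/170 ≈ 36.4764706
V = pitch²·Σt = 1.06²·6201/170 = 40.985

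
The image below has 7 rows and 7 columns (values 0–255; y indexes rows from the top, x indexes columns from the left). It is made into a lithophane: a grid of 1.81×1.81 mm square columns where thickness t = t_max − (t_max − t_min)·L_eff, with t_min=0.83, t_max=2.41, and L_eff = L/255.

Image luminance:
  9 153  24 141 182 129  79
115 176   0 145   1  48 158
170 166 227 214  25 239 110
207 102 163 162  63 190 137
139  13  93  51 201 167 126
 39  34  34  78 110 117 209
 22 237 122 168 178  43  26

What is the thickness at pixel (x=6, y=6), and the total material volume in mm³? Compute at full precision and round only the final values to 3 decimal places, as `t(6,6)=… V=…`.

span = t_max - t_min = 2.41 - 0.83 = 1.580
L(6,6) = 26, L_eff = 26/255 = 0.101961
t(6,6) = 2.41 - 1.580·0.101961 = 2.249
Σt over all 7·7 pixels = 701353/8500 ≈ 82.5121176
V = pitch²·Σt = 1.81²·701353/8500 = 270.318

t(6,6)=2.249 V=270.318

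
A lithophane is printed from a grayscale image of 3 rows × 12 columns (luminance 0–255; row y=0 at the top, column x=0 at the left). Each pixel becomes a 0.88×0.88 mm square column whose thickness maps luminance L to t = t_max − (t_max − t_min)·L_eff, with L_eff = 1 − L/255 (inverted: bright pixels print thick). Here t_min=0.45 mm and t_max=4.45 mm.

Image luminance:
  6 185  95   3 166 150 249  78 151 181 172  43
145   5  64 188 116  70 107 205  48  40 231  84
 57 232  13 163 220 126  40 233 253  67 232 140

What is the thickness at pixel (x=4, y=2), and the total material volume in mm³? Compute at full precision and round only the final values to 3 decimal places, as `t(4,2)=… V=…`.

t(4,2)=3.901 V=67.913

span = t_max - t_min = 4.45 - 0.45 = 4.000
L(4,2) = 220, L_eff = 1 - 220/255 = 0.137255 (inverted)
t(4,2) = 4.45 - 4.000·0.137255 = 3.901
Σt over all 3·12 pixels = 22363/255 ≈ 87.6980392
V = pitch²·Σt = 0.88²·22363/255 = 67.913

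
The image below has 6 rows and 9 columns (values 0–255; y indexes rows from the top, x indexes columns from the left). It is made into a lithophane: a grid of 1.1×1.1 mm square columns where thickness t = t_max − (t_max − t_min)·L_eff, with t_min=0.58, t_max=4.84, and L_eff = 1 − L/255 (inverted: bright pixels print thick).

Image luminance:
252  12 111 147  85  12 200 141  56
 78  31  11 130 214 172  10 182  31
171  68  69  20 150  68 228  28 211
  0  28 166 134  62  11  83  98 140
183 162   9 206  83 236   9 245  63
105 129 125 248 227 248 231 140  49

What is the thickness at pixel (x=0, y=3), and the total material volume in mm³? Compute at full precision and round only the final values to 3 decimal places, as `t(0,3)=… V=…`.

span = t_max - t_min = 4.84 - 0.58 = 4.260
L(0,3) = 0, L_eff = 1 - 0/255 = 1.000000 (inverted)
t(0,3) = 4.84 - 4.260·1.000000 = 0.580
Σt over all 6·9 pixels = 290489/2125 ≈ 136.7007059
V = pitch²·Σt = 1.1²·290489/2125 = 165.408

t(0,3)=0.580 V=165.408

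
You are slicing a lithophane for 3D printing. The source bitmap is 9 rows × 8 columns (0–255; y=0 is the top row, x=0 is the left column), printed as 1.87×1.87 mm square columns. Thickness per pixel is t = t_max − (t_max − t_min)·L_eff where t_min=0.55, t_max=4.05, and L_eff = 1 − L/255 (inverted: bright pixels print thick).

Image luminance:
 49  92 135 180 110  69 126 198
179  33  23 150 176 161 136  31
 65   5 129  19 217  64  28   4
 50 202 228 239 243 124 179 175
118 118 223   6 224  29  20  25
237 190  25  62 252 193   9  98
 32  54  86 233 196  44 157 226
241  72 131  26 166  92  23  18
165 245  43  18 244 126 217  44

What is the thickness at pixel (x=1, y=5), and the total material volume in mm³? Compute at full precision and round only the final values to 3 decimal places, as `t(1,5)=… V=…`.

span = t_max - t_min = 4.05 - 0.55 = 3.500
L(1,5) = 190, L_eff = 1 - 190/255 = 0.254902 (inverted)
t(1,5) = 4.05 - 3.500·0.254902 = 3.158
Σt over all 9·8 pixels = 5335/34 ≈ 156.9117647
V = pitch²·Σt = 1.87²·5335/34 = 548.705

t(1,5)=3.158 V=548.705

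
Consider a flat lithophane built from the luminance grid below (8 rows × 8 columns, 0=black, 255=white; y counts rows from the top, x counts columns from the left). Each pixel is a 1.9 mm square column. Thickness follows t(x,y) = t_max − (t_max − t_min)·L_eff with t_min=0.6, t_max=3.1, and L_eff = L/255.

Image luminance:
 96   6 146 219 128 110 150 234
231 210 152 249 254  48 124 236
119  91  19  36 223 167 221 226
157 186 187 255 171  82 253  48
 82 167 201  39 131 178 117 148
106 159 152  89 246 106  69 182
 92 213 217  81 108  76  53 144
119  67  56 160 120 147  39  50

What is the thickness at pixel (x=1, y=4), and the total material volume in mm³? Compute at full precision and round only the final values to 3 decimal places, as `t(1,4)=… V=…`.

t(1,4)=1.463 V=399.535

span = t_max - t_min = 3.1 - 0.6 = 2.500
L(1,4) = 167, L_eff = 167/255 = 0.654902
t(1,4) = 3.1 - 2.500·0.654902 = 1.463
Σt over all 8·8 pixels = 28222/255 ≈ 110.6745098
V = pitch²·Σt = 1.9²·28222/255 = 399.535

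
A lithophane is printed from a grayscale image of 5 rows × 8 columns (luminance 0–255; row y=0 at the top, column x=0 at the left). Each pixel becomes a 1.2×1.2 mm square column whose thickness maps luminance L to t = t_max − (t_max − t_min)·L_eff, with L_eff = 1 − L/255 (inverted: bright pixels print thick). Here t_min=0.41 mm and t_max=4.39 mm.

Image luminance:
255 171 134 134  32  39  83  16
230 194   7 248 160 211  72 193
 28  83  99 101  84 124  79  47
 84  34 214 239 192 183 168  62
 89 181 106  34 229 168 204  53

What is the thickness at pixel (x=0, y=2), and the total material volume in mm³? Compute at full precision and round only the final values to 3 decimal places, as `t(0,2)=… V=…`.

t(0,2)=0.847 V=137.431

span = t_max - t_min = 4.39 - 0.41 = 3.980
L(0,2) = 28, L_eff = 1 - 28/255 = 0.890196 (inverted)
t(0,2) = 4.39 - 3.980·0.890196 = 0.847
Σt over all 5·8 pixels = 202806/2125 ≈ 95.4381176
V = pitch²·Σt = 1.2²·202806/2125 = 137.431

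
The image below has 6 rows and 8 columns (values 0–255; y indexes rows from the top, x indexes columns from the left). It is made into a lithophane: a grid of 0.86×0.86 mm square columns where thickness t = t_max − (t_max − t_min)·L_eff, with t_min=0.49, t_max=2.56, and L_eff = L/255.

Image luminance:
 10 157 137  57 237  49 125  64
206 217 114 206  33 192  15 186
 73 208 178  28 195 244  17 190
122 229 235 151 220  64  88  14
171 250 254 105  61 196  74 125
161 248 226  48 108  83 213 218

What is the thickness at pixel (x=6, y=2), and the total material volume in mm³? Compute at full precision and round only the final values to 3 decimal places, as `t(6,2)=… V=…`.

t(6,2)=2.422 V=50.044

span = t_max - t_min = 2.56 - 0.49 = 2.070
L(6,2) = 17, L_eff = 17/255 = 0.066667
t(6,2) = 2.56 - 2.070·0.066667 = 2.422
Σt over all 6·8 pixels = 287571/4250 ≈ 67.6637647
V = pitch²·Σt = 0.86²·287571/4250 = 50.044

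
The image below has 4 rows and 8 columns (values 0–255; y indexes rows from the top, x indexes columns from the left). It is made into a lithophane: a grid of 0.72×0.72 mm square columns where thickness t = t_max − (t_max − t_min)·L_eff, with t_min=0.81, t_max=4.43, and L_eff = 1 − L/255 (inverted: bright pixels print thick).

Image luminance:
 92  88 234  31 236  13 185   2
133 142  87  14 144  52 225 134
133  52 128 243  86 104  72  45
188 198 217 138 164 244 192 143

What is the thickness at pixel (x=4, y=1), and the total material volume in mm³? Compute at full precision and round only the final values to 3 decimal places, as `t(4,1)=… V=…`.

t(4,1)=2.854 V=44.044

span = t_max - t_min = 4.43 - 0.81 = 3.620
L(4,1) = 144, L_eff = 1 - 144/255 = 0.435294 (inverted)
t(4,1) = 4.43 - 3.620·0.435294 = 2.854
Σt over all 4·8 pixels = 1083259/12750 ≈ 84.9614902
V = pitch²·Σt = 0.72²·1083259/12750 = 44.044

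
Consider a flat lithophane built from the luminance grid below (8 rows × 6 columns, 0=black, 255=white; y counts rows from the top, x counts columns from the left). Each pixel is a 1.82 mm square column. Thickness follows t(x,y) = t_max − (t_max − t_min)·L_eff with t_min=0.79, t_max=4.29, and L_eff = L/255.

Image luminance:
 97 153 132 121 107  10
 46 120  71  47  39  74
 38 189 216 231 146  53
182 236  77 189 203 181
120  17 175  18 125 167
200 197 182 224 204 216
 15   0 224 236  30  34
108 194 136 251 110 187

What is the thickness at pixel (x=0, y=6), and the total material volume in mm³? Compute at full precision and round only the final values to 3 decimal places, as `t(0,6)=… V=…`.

t(0,6)=4.084 V=394.391

span = t_max - t_min = 4.29 - 0.79 = 3.500
L(0,6) = 15, L_eff = 15/255 = 0.058824
t(0,6) = 4.29 - 3.500·0.058824 = 4.084
Σt over all 8·6 pixels = 151808/1275 ≈ 119.0650980
V = pitch²·Σt = 1.82²·151808/1275 = 394.391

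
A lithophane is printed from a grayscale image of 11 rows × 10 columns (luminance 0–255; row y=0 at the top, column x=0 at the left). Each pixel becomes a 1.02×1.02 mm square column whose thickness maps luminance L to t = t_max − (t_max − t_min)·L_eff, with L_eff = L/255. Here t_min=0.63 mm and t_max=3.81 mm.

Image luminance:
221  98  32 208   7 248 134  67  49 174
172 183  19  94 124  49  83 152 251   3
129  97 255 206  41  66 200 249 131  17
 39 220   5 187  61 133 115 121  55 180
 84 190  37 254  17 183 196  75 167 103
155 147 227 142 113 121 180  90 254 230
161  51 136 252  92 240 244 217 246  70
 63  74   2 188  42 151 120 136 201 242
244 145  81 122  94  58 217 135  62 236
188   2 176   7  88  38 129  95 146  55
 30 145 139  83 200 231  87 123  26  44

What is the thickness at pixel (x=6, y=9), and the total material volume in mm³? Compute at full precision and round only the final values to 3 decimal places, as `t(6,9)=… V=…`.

span = t_max - t_min = 3.81 - 0.63 = 3.180
L(6,9) = 129, L_eff = 129/255 = 0.505882
t(6,9) = 3.81 - 3.180·0.505882 = 2.201
Σt over all 11·10 pixels = 1028893/4250 ≈ 242.0924706
V = pitch²·Σt = 1.02²·1028893/4250 = 251.873

t(6,9)=2.201 V=251.873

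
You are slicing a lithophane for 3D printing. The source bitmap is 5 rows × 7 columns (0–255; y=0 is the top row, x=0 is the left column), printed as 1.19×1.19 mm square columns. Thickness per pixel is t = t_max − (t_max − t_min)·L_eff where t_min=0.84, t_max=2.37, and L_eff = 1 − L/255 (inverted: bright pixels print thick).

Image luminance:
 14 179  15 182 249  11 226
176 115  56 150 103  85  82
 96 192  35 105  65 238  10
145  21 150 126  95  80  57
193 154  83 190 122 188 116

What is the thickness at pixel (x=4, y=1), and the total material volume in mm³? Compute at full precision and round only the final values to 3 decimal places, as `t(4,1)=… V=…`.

span = t_max - t_min = 2.37 - 0.84 = 1.530
L(4,1) = 103, L_eff = 1 - 103/255 = 0.596078 (inverted)
t(4,1) = 2.37 - 1.530·0.596078 = 1.458
Σt over all 5·7 pixels = 54.024
V = pitch²·Σt = 1.19²·54.024 = 76.503

t(4,1)=1.458 V=76.503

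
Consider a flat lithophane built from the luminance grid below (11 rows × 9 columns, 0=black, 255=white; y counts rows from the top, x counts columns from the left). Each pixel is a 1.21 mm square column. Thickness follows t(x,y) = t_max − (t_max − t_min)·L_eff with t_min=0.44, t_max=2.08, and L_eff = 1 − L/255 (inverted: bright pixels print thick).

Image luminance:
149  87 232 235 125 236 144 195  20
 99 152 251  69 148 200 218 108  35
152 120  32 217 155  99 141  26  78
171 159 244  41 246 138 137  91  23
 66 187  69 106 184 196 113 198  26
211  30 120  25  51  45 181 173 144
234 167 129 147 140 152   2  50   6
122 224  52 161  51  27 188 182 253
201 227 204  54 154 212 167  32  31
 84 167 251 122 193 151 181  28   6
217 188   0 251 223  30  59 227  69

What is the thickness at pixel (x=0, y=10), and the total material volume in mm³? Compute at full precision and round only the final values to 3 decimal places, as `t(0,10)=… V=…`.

t(0,10)=1.836 V=187.260

span = t_max - t_min = 2.08 - 0.44 = 1.640
L(0,10) = 217, L_eff = 1 - 217/255 = 0.149020 (inverted)
t(0,10) = 2.08 - 1.640·0.149020 = 1.836
Σt over all 11·9 pixels = 815369/6375 ≈ 127.9010196
V = pitch²·Σt = 1.21²·815369/6375 = 187.260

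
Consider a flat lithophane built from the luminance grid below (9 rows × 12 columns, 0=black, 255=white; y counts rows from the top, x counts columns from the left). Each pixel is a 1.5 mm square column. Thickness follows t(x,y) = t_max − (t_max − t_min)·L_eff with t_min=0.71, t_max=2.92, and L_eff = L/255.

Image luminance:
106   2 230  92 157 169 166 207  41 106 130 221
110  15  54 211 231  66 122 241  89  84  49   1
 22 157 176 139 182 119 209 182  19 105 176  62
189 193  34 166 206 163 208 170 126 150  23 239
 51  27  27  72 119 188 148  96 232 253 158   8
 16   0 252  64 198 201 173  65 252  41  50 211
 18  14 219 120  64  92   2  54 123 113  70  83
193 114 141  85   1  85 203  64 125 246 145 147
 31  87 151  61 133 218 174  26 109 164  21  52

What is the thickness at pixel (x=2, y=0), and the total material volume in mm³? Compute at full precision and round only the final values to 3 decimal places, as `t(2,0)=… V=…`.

span = t_max - t_min = 2.92 - 0.71 = 2.210
L(2,0) = 230, L_eff = 230/255 = 0.901961
t(2,0) = 2.92 - 2.210·0.901961 = 0.927
Σt over all 9·12 pixels = 60899/300 ≈ 202.9966667
V = pitch²·Σt = 1.5²·60899/300 = 456.743

t(2,0)=0.927 V=456.743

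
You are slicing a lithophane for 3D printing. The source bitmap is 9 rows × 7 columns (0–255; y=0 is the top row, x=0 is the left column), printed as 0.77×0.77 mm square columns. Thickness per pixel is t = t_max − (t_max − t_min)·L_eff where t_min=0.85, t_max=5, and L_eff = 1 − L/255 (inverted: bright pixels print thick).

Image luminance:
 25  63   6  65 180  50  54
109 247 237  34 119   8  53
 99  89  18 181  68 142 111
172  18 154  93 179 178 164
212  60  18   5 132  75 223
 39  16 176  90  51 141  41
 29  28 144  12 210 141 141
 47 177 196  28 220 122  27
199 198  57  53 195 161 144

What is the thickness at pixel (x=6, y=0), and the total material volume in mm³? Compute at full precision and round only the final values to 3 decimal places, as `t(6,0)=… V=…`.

span = t_max - t_min = 5 - 0.85 = 4.150
L(6,0) = 54, L_eff = 1 - 54/255 = 0.788235 (inverted)
t(6,0) = 5 - 4.150·0.788235 = 1.729
Σt over all 9·7 pixels = 831197/5100 ≈ 162.9798039
V = pitch²·Σt = 0.77²·831197/5100 = 96.631

t(6,0)=1.729 V=96.631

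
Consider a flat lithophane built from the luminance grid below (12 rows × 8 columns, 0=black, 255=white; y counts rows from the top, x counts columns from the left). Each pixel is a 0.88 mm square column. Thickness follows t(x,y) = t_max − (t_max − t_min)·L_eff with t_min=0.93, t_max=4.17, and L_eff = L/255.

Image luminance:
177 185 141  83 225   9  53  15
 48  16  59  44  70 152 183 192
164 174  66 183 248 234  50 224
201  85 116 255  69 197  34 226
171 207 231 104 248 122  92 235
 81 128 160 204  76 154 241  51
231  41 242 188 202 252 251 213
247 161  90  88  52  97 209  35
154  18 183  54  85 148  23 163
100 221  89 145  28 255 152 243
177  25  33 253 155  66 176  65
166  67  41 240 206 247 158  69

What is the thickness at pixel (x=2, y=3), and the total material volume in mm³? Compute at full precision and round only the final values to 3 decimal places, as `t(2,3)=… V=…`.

t(2,3)=2.696 V=177.303

span = t_max - t_min = 4.17 - 0.93 = 3.240
L(2,3) = 116, L_eff = 116/255 = 0.454902
t(2,3) = 4.17 - 3.240·0.454902 = 2.696
Σt over all 12·8 pixels = 486531/2125 ≈ 228.9557647
V = pitch²·Σt = 0.88²·486531/2125 = 177.303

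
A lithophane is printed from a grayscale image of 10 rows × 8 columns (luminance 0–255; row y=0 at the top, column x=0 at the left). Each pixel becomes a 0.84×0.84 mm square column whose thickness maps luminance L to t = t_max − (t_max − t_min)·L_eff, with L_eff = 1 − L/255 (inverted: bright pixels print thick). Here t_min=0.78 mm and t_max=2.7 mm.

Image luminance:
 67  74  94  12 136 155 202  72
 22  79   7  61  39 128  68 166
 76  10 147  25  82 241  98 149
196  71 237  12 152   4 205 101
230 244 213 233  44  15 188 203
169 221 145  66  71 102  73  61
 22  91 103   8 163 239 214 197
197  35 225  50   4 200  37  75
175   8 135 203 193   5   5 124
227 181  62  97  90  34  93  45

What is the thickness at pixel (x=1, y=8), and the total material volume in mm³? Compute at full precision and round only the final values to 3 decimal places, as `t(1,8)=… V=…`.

span = t_max - t_min = 2.7 - 0.78 = 1.920
L(1,8) = 8, L_eff = 1 - 8/255 = 0.968627 (inverted)
t(1,8) = 2.7 - 1.920·0.968627 = 0.840
Σt over all 10·8 pixels = 276648/2125 ≈ 130.1872941
V = pitch²·Σt = 0.84²·276648/2125 = 91.860

t(1,8)=0.840 V=91.860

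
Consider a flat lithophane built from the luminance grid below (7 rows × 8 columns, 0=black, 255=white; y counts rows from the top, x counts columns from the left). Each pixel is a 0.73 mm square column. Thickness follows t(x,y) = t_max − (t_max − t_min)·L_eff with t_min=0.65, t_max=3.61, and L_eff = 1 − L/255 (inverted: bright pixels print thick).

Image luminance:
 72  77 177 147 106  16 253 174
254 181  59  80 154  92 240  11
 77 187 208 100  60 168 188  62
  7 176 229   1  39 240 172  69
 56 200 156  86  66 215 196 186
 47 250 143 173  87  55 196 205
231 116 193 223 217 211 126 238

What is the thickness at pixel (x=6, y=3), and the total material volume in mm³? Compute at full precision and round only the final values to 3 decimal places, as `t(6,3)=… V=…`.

span = t_max - t_min = 3.61 - 0.65 = 2.960
L(6,3) = 172, L_eff = 1 - 172/255 = 0.325490 (inverted)
t(6,3) = 3.61 - 2.960·0.325490 = 2.647
Σt over all 7·8 pixels = 820202/6375 ≈ 128.6591373
V = pitch²·Σt = 0.73²·820202/6375 = 68.562

t(6,3)=2.647 V=68.562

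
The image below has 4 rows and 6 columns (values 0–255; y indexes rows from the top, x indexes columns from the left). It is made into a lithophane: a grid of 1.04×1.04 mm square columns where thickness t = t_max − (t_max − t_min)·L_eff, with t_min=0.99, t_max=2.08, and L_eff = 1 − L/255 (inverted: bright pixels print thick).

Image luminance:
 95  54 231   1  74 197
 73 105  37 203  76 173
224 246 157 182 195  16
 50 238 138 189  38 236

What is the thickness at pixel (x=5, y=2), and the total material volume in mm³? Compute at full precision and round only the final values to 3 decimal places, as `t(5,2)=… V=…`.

span = t_max - t_min = 2.08 - 0.99 = 1.090
L(5,2) = 16, L_eff = 1 - 16/255 = 0.937255 (inverted)
t(5,2) = 2.08 - 1.090·0.937255 = 1.058
Σt over all 4·6 pixels = 79811/2125 ≈ 37.5581176
V = pitch²·Σt = 1.04²·79811/2125 = 40.623

t(5,2)=1.058 V=40.623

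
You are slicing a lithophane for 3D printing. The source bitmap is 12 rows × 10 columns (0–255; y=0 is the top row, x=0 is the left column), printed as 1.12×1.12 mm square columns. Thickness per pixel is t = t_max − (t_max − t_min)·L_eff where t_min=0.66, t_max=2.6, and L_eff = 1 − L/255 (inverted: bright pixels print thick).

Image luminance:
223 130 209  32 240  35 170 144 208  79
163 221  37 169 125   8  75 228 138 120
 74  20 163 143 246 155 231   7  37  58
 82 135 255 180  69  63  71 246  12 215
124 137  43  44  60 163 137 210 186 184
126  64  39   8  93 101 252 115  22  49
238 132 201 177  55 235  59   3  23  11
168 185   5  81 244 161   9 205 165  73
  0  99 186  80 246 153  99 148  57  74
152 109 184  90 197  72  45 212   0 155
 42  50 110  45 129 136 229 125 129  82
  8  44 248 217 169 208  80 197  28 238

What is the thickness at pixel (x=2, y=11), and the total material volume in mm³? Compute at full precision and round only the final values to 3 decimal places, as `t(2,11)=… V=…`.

t(2,11)=2.547 V=239.396

span = t_max - t_min = 2.6 - 0.66 = 1.940
L(2,11) = 248, L_eff = 1 - 248/255 = 0.027451 (inverted)
t(2,11) = 2.6 - 1.940·0.027451 = 2.547
Σt over all 12·10 pixels = 97331/510 ≈ 190.8450980
V = pitch²·Σt = 1.12²·97331/510 = 239.396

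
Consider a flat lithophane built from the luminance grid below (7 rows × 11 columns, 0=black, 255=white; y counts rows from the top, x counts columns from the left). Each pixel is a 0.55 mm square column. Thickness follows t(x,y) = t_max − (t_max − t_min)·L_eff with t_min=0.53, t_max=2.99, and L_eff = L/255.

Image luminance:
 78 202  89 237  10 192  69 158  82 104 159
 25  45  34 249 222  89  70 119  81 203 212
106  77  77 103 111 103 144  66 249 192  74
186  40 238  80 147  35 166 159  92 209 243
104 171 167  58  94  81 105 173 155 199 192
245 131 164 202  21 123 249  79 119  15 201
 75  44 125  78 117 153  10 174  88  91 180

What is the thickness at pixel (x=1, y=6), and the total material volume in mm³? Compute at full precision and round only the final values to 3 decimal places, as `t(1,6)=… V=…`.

t(1,6)=2.566 V=41.020

span = t_max - t_min = 2.99 - 0.53 = 2.460
L(1,6) = 44, L_eff = 44/255 = 0.172549
t(1,6) = 2.99 - 2.460·0.172549 = 2.566
Σt over all 7·11 pixels = 135.602
V = pitch²·Σt = 0.55²·135.602 = 41.020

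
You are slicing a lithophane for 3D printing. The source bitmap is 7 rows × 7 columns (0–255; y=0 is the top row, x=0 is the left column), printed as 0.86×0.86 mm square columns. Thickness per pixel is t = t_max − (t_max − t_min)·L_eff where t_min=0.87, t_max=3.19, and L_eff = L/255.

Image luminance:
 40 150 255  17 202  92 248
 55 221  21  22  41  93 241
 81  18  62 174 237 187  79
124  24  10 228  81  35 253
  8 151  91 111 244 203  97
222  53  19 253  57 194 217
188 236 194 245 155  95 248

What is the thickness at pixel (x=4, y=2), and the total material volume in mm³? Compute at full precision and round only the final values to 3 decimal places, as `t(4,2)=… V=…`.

t(4,2)=1.034 V=71.384

span = t_max - t_min = 3.19 - 0.87 = 2.320
L(4,2) = 237, L_eff = 237/255 = 0.929412
t(4,2) = 3.19 - 2.320·0.929412 = 1.034
Σt over all 7·7 pixels = 2461201/25500 ≈ 96.5176863
V = pitch²·Σt = 0.86²·2461201/25500 = 71.384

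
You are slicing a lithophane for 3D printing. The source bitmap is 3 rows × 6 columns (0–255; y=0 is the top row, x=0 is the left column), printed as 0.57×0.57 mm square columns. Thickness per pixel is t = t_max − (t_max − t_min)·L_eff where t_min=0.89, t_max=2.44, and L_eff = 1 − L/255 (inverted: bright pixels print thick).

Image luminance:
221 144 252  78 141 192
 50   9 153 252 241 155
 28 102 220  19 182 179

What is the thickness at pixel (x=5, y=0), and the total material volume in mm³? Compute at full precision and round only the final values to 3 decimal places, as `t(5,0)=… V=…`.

span = t_max - t_min = 2.44 - 0.89 = 1.550
L(5,0) = 192, L_eff = 1 - 192/255 = 0.247059 (inverted)
t(5,0) = 2.44 - 1.550·0.247059 = 2.057
Σt over all 3·6 pixels = 479/15 ≈ 31.9333333
V = pitch²·Σt = 0.57²·479/15 = 10.375

t(5,0)=2.057 V=10.375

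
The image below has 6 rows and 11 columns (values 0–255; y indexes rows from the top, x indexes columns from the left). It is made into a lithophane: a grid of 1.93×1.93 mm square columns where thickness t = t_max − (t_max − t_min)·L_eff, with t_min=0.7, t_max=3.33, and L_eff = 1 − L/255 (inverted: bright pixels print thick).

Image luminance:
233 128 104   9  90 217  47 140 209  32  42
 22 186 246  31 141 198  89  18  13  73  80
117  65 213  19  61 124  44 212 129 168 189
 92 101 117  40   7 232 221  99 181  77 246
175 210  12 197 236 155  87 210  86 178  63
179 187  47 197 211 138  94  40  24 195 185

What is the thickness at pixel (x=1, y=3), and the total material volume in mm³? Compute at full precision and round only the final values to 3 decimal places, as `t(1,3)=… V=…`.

t(1,3)=1.742 V=487.422

span = t_max - t_min = 3.33 - 0.7 = 2.630
L(1,3) = 101, L_eff = 1 - 101/255 = 0.603922 (inverted)
t(1,3) = 3.33 - 2.630·0.603922 = 1.742
Σt over all 6·11 pixels = 278067/2125 ≈ 130.8550588
V = pitch²·Σt = 1.93²·278067/2125 = 487.422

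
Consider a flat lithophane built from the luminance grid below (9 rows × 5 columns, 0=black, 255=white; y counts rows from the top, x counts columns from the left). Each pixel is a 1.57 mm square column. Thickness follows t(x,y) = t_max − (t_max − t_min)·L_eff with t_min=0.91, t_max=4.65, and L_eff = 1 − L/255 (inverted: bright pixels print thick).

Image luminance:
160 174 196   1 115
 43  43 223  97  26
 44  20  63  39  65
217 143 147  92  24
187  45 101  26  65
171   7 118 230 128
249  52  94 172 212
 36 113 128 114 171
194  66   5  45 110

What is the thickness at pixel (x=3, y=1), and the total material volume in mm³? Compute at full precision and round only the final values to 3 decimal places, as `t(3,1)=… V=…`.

t(3,1)=2.333 V=273.418

span = t_max - t_min = 4.65 - 0.91 = 3.740
L(3,1) = 97, L_eff = 1 - 97/255 = 0.619608 (inverted)
t(3,1) = 4.65 - 3.740·0.619608 = 2.333
Σt over all 9·5 pixels = 166387/1500 ≈ 110.9246667
V = pitch²·Σt = 1.57²·166387/1500 = 273.418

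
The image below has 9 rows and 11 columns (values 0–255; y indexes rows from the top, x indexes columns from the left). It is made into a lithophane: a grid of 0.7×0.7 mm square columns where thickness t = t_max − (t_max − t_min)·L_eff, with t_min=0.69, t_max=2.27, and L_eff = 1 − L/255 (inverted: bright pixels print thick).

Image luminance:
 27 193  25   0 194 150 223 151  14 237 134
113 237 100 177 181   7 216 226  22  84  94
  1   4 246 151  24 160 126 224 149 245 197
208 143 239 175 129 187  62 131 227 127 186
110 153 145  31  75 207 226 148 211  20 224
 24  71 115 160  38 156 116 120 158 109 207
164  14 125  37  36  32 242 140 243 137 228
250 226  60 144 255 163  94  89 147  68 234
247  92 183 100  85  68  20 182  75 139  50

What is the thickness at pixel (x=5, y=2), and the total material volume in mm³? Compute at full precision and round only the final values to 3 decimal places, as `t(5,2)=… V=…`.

t(5,2)=1.681 V=73.970

span = t_max - t_min = 2.27 - 0.69 = 1.580
L(5,2) = 160, L_eff = 1 - 160/255 = 0.372549 (inverted)
t(5,2) = 2.27 - 1.580·0.372549 = 1.681
Σt over all 9·11 pixels = 3849467/25500 ≈ 150.9594902
V = pitch²·Σt = 0.7²·3849467/25500 = 73.970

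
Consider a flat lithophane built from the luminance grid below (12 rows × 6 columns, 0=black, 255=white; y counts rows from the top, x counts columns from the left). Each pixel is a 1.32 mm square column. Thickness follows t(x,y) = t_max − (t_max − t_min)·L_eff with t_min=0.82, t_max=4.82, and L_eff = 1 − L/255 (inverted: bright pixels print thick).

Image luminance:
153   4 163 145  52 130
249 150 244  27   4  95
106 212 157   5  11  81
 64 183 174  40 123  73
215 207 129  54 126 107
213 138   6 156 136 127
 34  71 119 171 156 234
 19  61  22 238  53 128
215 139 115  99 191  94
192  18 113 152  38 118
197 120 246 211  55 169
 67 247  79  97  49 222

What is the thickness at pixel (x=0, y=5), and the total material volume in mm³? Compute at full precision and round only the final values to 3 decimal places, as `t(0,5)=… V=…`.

t(0,5)=4.161 V=343.609

span = t_max - t_min = 4.82 - 0.82 = 4.000
L(0,5) = 213, L_eff = 1 - 213/255 = 0.164706 (inverted)
t(0,5) = 4.82 - 4.000·0.164706 = 4.161
Σt over all 12·6 pixels = 83812/425 ≈ 197.2047059
V = pitch²·Σt = 1.32²·83812/425 = 343.609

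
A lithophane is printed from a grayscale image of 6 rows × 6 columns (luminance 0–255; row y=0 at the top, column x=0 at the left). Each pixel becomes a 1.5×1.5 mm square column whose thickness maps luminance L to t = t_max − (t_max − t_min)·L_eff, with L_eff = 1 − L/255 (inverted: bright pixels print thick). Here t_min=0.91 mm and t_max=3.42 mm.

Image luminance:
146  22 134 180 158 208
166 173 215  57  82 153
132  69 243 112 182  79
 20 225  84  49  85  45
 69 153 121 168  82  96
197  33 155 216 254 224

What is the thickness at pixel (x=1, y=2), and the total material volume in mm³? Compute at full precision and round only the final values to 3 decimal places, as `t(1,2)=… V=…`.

span = t_max - t_min = 3.42 - 0.91 = 2.510
L(1,2) = 69, L_eff = 1 - 69/255 = 0.729412 (inverted)
t(1,2) = 3.42 - 2.510·0.729412 = 1.589
Σt over all 6·6 pixels = 2036917/25500 ≈ 79.8790980
V = pitch²·Σt = 1.5²·2036917/25500 = 179.728

t(1,2)=1.589 V=179.728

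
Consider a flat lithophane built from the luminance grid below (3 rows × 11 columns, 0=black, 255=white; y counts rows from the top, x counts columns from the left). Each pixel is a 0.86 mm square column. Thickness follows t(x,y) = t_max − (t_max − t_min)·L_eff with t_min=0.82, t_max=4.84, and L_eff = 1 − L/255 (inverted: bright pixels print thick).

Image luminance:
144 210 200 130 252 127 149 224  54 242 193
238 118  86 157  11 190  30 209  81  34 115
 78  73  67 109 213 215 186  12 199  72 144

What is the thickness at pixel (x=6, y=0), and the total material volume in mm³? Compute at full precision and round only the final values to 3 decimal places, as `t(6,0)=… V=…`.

span = t_max - t_min = 4.84 - 0.82 = 4.020
L(6,0) = 149, L_eff = 1 - 149/255 = 0.415686 (inverted)
t(6,0) = 4.84 - 4.020·0.415686 = 3.169
Σt over all 3·11 pixels = 420659/4250 ≈ 98.9785882
V = pitch²·Σt = 0.86²·420659/4250 = 73.205

t(6,0)=3.169 V=73.205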